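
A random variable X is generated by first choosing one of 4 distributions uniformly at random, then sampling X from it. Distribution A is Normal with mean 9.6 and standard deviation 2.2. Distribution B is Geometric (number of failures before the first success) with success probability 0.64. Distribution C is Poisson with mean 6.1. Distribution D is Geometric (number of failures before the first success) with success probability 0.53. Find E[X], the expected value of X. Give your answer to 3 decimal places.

Component means — A: 9.6; B: 0.5625; C: 6.1; D: 0.886792.
E[X] = 0.25·9.6 + 0.25·0.5625 + 0.25·6.1 + 0.25·0.886792 = 4.28732.

4.287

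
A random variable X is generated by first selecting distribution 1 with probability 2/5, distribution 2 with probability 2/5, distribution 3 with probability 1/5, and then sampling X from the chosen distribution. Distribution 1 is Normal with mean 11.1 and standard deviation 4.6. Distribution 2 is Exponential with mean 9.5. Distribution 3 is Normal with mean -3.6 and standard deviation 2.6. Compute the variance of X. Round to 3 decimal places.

Per component, 1: μ=11.1, E[X²]=144.37; 2: μ=9.5, E[X²]=180.5; 3: μ=-3.6, E[X²]=19.72.
E[X] = 0.4·11.1 + 0.4·9.5 + 0.2·-3.6 = 7.52.
E[X²] = 0.4·144.37 + 0.4·180.5 + 0.2·19.72 = 133.892.
Var(X) = E[X²] − (E[X])² = 133.892 − 56.5504 = 77.3416.

77.342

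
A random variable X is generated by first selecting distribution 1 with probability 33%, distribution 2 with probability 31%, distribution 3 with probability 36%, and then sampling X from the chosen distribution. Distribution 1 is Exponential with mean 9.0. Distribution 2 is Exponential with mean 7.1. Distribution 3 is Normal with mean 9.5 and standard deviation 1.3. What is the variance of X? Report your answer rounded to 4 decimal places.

44.0073

Per component, 1: μ=9, E[X²]=162; 2: μ=7.1, E[X²]=100.82; 3: μ=9.5, E[X²]=91.94.
E[X] = 0.33·9 + 0.31·7.1 + 0.36·9.5 = 8.591.
E[X²] = 0.33·162 + 0.31·100.82 + 0.36·91.94 = 117.813.
Var(X) = E[X²] − (E[X])² = 117.813 − 73.8053 = 44.0073.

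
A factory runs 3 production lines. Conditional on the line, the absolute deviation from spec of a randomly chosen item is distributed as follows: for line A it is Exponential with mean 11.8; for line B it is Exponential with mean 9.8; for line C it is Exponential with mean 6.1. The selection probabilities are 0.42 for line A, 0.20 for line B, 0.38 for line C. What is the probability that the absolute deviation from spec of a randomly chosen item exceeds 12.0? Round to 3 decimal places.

0.264

Conditional on each line, P(X > 12.0): A: 0.361697; B: 0.293908; C: 0.139846.
By total probability, P(X > 12.0) = 0.42·0.361697 + 0.2·0.293908 + 0.38·0.139846 = 0.263836.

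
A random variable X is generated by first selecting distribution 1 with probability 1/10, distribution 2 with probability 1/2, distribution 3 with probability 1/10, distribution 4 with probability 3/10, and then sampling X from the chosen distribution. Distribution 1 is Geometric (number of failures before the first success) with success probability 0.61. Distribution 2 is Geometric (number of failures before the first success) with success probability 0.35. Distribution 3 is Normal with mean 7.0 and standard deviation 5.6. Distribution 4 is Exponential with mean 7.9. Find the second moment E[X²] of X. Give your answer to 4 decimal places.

50.0052

For each component E[X²] = Var + (mean)², giving 1: 1.45687; 2: 8.7551; 3: 80.36; 4: 124.82.
Overall E[X²] = 0.1·1.45687 + 0.5·8.7551 + 0.1·80.36 + 0.3·124.82 = 50.0052.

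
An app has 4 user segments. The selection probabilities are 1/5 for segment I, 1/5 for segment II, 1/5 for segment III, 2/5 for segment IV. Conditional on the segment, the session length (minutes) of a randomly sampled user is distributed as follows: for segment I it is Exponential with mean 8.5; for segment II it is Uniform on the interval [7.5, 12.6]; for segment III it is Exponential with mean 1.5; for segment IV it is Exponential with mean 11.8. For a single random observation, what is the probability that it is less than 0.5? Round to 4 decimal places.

Conditional on each segment, P(X < 0.5): I: 0.0571269; II: 0; III: 0.283469; IV: 0.0414877.
By total probability, P(X < 0.5) = 0.2·0.0571269 + 0.2·0 + 0.2·0.283469 + 0.4·0.0414877 = 0.0847142.

0.0847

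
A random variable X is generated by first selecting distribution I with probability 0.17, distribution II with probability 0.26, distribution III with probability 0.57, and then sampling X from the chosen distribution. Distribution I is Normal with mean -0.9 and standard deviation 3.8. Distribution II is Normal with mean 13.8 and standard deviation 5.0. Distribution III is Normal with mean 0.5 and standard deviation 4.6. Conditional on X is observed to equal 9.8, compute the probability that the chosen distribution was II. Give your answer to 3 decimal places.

0.691

Likelihoods f(9.8 | ·): I: 0.00199268; II: 0.0579383; III: 0.0112351.
Posterior ∝ prior × likelihood. Numerator for II: 0.26·0.0579383 = 0.015064.
Normalizing constant: 0.17·0.00199268 + 0.26·0.0579383 + 0.57·0.0112351 = 0.0218067.
P(II | observation) = 0.015064 / 0.0218067 = 0.690794.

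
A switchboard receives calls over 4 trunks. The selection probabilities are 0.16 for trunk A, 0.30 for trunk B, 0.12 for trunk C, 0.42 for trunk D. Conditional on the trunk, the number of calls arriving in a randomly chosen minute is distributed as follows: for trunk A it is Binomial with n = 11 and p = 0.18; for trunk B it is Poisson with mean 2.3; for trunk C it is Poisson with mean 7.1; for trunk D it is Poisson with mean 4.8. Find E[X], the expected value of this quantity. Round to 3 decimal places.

3.875

Component means — A: 1.98; B: 2.3; C: 7.1; D: 4.8.
E[X] = 0.16·1.98 + 0.3·2.3 + 0.12·7.1 + 0.42·4.8 = 3.8748.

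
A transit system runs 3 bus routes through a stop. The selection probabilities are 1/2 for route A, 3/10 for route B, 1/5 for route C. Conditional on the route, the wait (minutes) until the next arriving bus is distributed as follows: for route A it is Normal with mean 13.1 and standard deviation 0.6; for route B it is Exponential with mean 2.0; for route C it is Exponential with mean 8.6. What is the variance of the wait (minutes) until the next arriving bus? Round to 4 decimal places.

Per component, A: μ=13.1, E[X²]=171.97; B: μ=2, E[X²]=8; C: μ=8.6, E[X²]=147.92.
E[X] = 0.5·13.1 + 0.3·2 + 0.2·8.6 = 8.87.
E[X²] = 0.5·171.97 + 0.3·8 + 0.2·147.92 = 117.969.
Var(X) = E[X²] − (E[X])² = 117.969 − 78.6769 = 39.2921.

39.2921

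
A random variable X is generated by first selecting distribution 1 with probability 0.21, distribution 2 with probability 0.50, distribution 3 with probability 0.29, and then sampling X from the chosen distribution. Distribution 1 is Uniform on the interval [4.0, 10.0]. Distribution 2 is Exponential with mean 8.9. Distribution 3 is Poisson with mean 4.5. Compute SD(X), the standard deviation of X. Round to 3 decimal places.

Per component, 1: μ=7, E[X²]=52; 2: μ=8.9, E[X²]=158.42; 3: μ=4.5, E[X²]=24.75.
E[X] = 0.21·7 + 0.5·8.9 + 0.29·4.5 = 7.225.
E[X²] = 0.21·52 + 0.5·158.42 + 0.29·24.75 = 97.3075.
Var(X) = E[X²] − (E[X])² = 97.3075 − 52.2006 = 45.1069.
SD(X) = √45.1069 = 6.71617.

6.716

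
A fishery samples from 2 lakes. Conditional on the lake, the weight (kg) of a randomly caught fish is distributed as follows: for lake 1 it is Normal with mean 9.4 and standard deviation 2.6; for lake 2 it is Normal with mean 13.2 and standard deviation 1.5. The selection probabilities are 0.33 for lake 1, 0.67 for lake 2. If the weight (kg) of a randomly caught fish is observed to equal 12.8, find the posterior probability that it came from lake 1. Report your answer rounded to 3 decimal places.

Likelihoods f(12.8 | ·): 1: 0.0652532; 2: 0.256671.
Posterior ∝ prior × likelihood. Numerator for 1: 0.33·0.0652532 = 0.0215336.
Normalizing constant: 0.33·0.0652532 + 0.67·0.256671 = 0.193503.
P(1 | observation) = 0.0215336 / 0.193503 = 0.111283.

0.111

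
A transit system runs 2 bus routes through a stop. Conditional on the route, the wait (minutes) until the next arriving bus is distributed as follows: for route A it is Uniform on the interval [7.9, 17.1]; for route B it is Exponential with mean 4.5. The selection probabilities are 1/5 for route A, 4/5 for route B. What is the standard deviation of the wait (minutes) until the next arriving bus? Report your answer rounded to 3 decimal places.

Per component, A: μ=12.5, E[X²]=163.303; B: μ=4.5, E[X²]=40.5.
E[X] = 0.2·12.5 + 0.8·4.5 = 6.1.
E[X²] = 0.2·163.303 + 0.8·40.5 = 65.0607.
Var(X) = E[X²] − (E[X])² = 65.0607 − 37.21 = 27.8507.
SD(X) = √27.8507 = 5.27737.

5.277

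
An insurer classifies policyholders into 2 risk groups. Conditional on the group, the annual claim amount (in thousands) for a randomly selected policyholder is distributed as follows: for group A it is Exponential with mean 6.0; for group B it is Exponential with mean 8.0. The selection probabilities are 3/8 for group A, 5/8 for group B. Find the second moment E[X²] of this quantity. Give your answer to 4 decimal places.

107.0000

For each component E[X²] = Var + (mean)², giving A: 72; B: 128.
Overall E[X²] = 0.375·72 + 0.625·128 = 107.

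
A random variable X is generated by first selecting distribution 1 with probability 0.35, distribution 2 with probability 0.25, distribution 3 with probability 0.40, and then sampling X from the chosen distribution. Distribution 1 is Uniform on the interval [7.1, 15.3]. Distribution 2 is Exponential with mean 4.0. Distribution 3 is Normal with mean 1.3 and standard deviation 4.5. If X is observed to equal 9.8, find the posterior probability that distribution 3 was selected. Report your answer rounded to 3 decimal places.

0.110

Likelihoods f(9.8 | ·): 1: 0.121951; 2: 0.0215734; 3: 0.0148915.
Posterior ∝ prior × likelihood. Numerator for 3: 0.4·0.0148915 = 0.00595659.
Normalizing constant: 0.35·0.121951 + 0.25·0.0215734 + 0.4·0.0148915 = 0.0540329.
P(3 | observation) = 0.00595659 / 0.0540329 = 0.11024.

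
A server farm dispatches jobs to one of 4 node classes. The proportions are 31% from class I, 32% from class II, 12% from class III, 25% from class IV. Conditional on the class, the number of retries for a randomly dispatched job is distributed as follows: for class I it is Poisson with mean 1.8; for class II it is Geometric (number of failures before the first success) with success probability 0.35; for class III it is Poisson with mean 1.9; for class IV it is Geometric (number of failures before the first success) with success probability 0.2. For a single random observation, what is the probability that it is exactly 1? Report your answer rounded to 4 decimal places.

0.2391

Conditional on each class, P(X = 1): I: 0.297538; II: 0.2275; III: 0.28418; IV: 0.16.
By total probability, P(X = 1) = 0.31·0.297538 + 0.32·0.2275 + 0.12·0.28418 + 0.25·0.16 = 0.239138.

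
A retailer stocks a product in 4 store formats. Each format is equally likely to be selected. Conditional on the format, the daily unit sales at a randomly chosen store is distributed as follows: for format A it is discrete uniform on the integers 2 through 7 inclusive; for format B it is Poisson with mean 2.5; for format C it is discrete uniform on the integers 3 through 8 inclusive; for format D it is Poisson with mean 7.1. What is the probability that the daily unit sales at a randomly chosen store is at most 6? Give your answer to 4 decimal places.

0.7302

Conditional on each format, P(X ≤ 6): A: 0.833333; B: 0.985813; C: 0.666667; D: 0.43492.
By total probability, P(X ≤ 6) = 0.25·0.833333 + 0.25·0.985813 + 0.25·0.666667 + 0.25·0.43492 = 0.730183.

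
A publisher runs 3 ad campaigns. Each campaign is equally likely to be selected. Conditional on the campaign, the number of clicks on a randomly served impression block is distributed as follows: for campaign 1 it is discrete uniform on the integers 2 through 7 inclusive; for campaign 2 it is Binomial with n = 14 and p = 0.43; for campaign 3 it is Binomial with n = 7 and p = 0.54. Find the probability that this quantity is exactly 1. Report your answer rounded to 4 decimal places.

Conditional on each campaign, P(X = 1): 1: 0; 2: 0.00403617; 3: 0.0358128.
By total probability, P(X = 1) = 0.333333·0 + 0.333333·0.00403617 + 0.333333·0.0358128 = 0.013283.

0.0133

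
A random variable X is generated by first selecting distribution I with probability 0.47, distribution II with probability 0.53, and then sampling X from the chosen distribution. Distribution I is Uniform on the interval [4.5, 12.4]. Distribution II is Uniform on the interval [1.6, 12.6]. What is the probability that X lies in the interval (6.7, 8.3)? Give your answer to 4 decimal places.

0.1723

Conditional on each component, P(6.7 < X < 8.3): I: 0.202532; II: 0.145455.
By total probability, P(6.7 < X < 8.3) = 0.47·0.202532 + 0.53·0.145455 = 0.172281.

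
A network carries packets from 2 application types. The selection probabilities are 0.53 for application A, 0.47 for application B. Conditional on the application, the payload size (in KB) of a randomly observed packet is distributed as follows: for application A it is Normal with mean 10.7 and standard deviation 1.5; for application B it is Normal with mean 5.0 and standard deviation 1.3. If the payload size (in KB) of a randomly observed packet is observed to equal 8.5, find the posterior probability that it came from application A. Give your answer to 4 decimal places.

Likelihoods f(8.5 | ·): A: 0.0907217; B: 0.00818409.
Posterior ∝ prior × likelihood. Numerator for A: 0.53·0.0907217 = 0.0480825.
Normalizing constant: 0.53·0.0907217 + 0.47·0.00818409 = 0.051929.
P(A | observation) = 0.0480825 / 0.051929 = 0.925927.

0.9259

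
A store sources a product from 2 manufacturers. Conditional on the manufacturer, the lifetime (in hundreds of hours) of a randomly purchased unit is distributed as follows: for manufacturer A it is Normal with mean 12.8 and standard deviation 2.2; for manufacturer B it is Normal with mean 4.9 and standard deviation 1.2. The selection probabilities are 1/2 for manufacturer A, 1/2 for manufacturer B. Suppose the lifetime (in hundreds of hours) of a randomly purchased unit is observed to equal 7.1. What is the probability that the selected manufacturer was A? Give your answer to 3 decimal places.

0.093

Likelihoods f(7.1 | ·): A: 0.00632149; B: 0.061926.
Posterior ∝ prior × likelihood. Numerator for A: 0.5·0.00632149 = 0.00316074.
Normalizing constant: 0.5·0.00632149 + 0.5·0.061926 = 0.0341237.
P(A | observation) = 0.00316074 / 0.0341237 = 0.092626.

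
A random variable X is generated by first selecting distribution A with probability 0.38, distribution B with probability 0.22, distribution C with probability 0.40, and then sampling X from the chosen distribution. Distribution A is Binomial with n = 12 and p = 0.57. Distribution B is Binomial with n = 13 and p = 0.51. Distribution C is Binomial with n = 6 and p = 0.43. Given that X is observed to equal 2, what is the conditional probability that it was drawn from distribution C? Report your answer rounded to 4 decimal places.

Likelihoods P(X=2 | ·): A: 0.00463424; B: 0.00793217; C: 0.292771.
Posterior ∝ prior × likelihood. Numerator for C: 0.4·0.292771 = 0.117108.
Normalizing constant: 0.38·0.00463424 + 0.22·0.00793217 + 0.4·0.292771 = 0.120614.
P(C | observation) = 0.117108 / 0.120614 = 0.970931.

0.9709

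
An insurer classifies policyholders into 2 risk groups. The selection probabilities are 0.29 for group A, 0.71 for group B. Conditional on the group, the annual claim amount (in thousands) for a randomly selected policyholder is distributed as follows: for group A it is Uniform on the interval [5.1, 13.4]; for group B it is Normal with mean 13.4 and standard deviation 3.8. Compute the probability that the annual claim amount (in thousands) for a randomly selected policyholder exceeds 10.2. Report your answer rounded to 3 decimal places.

Conditional on each group, P(X > 10.2): A: 0.385542; B: 0.800135.
By total probability, P(X > 10.2) = 0.29·0.385542 + 0.71·0.800135 = 0.679903.

0.680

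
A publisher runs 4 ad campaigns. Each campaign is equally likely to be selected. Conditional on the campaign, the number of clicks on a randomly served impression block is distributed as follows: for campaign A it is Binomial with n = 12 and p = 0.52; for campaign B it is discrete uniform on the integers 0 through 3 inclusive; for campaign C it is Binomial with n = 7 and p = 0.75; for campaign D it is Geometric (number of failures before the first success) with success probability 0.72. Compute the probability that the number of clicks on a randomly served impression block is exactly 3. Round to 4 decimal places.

Conditional on each campaign, P(X = 3): A: 0.0418412; B: 0.25; C: 0.0576782; D: 0.0158054.
By total probability, P(X = 3) = 0.25·0.0418412 + 0.25·0.25 + 0.25·0.0576782 + 0.25·0.0158054 = 0.0913312.

0.0913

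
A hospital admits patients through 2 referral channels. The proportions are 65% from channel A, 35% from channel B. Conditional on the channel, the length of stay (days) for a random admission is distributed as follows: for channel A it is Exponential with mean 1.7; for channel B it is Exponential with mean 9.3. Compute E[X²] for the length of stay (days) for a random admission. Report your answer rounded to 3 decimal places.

For each component E[X²] = Var + (mean)², giving A: 5.78; B: 172.98.
Overall E[X²] = 0.65·5.78 + 0.35·172.98 = 64.3.

64.300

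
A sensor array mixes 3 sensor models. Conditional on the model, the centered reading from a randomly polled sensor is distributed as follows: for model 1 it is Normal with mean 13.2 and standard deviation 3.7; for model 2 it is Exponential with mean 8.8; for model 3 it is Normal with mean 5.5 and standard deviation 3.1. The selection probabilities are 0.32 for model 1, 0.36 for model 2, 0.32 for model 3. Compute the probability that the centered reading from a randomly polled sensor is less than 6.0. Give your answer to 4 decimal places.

Conditional on each model, P(X < 6.0): 1: 0.0258306; 2: 0.494303; 3: 0.564068.
By total probability, P(X < 6.0) = 0.32·0.0258306 + 0.36·0.494303 + 0.32·0.564068 = 0.366717.

0.3667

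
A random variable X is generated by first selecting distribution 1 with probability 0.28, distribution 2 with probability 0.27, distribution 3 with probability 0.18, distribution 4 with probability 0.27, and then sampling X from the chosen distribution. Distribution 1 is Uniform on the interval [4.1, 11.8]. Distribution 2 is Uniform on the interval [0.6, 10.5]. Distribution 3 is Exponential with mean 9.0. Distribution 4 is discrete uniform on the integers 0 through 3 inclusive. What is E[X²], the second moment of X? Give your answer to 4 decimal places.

59.7070

For each component E[X²] = Var + (mean)², giving 1: 68.1433; 2: 38.97; 3: 162; 4: 3.5.
Overall E[X²] = 0.28·68.1433 + 0.27·38.97 + 0.18·162 + 0.27·3.5 = 59.707.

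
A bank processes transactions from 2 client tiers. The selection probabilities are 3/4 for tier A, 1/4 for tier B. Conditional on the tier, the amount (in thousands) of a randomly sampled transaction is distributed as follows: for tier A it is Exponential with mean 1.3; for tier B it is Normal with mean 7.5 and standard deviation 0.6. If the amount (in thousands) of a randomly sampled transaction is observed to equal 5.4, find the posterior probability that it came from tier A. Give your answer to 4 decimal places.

Likelihoods f(5.4 | ·): A: 0.0120799; B: 0.00145447.
Posterior ∝ prior × likelihood. Numerator for A: 0.75·0.0120799 = 0.00905994.
Normalizing constant: 0.75·0.0120799 + 0.25·0.00145447 = 0.00942356.
P(A | observation) = 0.00905994 / 0.00942356 = 0.961414.

0.9614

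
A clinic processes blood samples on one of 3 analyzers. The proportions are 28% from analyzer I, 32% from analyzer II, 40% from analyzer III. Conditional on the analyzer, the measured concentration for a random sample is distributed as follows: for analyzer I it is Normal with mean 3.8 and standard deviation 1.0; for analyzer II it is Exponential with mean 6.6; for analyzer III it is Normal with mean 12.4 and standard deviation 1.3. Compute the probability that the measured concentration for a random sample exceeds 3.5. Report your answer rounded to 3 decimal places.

Conditional on each analyzer, P(X > 3.5): I: 0.617911; II: 0.588427; III: 1.
By total probability, P(X > 3.5) = 0.28·0.617911 + 0.32·0.588427 + 0.4·1 = 0.761312.

0.761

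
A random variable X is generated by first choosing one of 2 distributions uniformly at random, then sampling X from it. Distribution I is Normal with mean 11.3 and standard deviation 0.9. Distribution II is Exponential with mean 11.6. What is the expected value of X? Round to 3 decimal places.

Component means — I: 11.3; II: 11.6.
E[X] = 0.5·11.3 + 0.5·11.6 = 11.45.

11.450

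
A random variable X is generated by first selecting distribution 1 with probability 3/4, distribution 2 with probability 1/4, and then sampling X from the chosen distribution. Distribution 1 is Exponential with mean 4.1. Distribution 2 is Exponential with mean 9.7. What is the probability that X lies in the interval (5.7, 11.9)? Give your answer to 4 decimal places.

0.2112

Conditional on each component, P(5.7 < X < 11.9): 1: 0.194125; 2: 0.262415.
By total probability, P(5.7 < X < 11.9) = 0.75·0.194125 + 0.25·0.262415 = 0.211198.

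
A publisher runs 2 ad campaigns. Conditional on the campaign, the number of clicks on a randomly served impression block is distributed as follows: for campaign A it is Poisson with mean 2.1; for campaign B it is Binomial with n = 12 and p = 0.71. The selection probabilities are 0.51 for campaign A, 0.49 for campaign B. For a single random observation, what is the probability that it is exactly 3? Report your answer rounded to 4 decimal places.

Conditional on each campaign, P(X = 3): A: 0.189011; B: 0.0011423.
By total probability, P(X = 3) = 0.51·0.189011 + 0.49·0.0011423 = 0.0969556.

0.0970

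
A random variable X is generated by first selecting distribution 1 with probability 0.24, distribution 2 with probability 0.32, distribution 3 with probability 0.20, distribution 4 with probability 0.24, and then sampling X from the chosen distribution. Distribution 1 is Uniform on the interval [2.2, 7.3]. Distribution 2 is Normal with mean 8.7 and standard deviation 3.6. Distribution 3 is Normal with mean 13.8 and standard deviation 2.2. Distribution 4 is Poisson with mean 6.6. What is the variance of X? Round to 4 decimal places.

17.0378

Per component, 1: μ=4.75, E[X²]=24.73; 2: μ=8.7, E[X²]=88.65; 3: μ=13.8, E[X²]=195.28; 4: μ=6.6, E[X²]=50.16.
E[X] = 0.24·4.75 + 0.32·8.7 + 0.2·13.8 + 0.24·6.6 = 8.268.
E[X²] = 0.24·24.73 + 0.32·88.65 + 0.2·195.28 + 0.24·50.16 = 85.3976.
Var(X) = E[X²] − (E[X])² = 85.3976 − 68.3598 = 17.0378.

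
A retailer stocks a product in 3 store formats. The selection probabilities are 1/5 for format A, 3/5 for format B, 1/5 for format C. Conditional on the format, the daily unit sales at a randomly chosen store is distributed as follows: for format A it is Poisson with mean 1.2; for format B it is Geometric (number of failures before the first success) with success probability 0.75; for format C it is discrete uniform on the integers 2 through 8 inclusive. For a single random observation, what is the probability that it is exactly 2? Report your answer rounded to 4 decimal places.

Conditional on each format, P(X = 2): A: 0.21686; B: 0.046875; C: 0.142857.
By total probability, P(X = 2) = 0.2·0.21686 + 0.6·0.046875 + 0.2·0.142857 = 0.100068.

0.1001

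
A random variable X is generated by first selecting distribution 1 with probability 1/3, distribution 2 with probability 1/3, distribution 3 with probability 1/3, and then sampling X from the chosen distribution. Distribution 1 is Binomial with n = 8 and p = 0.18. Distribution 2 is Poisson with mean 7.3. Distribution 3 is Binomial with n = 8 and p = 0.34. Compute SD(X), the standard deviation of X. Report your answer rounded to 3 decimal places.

Per component, 1: μ=1.44, E[X²]=3.2544; 2: μ=7.3, E[X²]=60.59; 3: μ=2.72, E[X²]=9.1936.
E[X] = 0.333333·1.44 + 0.333333·7.3 + 0.333333·2.72 = 3.82.
E[X²] = 0.333333·3.2544 + 0.333333·60.59 + 0.333333·9.1936 = 24.346.
Var(X) = E[X²] − (E[X])² = 24.346 − 14.5924 = 9.7536.
SD(X) = √9.7536 = 3.12308.

3.123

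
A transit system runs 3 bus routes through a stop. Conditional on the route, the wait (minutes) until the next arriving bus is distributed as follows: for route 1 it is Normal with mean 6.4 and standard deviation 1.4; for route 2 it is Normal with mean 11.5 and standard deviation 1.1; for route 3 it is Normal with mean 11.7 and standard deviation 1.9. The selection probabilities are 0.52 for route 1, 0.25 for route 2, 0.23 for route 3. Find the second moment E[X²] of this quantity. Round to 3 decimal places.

For each component E[X²] = Var + (mean)², giving 1: 42.92; 2: 133.46; 3: 140.5.
Overall E[X²] = 0.52·42.92 + 0.25·133.46 + 0.23·140.5 = 87.9984.

87.998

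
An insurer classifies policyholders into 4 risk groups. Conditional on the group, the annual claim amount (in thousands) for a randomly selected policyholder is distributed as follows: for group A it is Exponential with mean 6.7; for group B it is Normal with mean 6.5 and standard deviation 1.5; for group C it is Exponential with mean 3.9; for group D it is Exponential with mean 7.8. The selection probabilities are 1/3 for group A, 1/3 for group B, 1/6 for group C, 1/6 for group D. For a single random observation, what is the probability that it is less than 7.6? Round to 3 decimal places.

0.729

Conditional on each group, P(X < 7.6): A: 0.678362; B: 0.768322; C: 0.857543; D: 0.622566.
By total probability, P(X < 7.6) = 0.333333·0.678362 + 0.333333·0.768322 + 0.166667·0.857543 + 0.166667·0.622566 = 0.728913.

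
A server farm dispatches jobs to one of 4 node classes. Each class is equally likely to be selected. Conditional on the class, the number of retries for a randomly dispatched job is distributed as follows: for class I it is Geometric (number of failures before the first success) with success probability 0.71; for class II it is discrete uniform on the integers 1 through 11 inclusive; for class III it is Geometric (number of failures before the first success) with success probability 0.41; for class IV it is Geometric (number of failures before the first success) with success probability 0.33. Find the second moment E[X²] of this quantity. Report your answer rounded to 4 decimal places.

15.6493

For each component E[X²] = Var + (mean)², giving I: 0.742115; II: 46; III: 5.58061; IV: 10.2746.
Overall E[X²] = 0.25·0.742115 + 0.25·46 + 0.25·5.58061 + 0.25·10.2746 = 15.6493.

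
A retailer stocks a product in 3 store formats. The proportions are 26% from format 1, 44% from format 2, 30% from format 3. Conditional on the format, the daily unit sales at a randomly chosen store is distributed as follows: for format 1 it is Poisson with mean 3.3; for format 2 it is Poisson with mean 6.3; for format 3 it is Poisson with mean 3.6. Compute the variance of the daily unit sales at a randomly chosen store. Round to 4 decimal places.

Per component, 1: μ=3.3, E[X²]=14.19; 2: μ=6.3, E[X²]=45.99; 3: μ=3.6, E[X²]=16.56.
E[X] = 0.26·3.3 + 0.44·6.3 + 0.3·3.6 = 4.71.
E[X²] = 0.26·14.19 + 0.44·45.99 + 0.3·16.56 = 28.893.
Var(X) = E[X²] − (E[X])² = 28.893 − 22.1841 = 6.7089.

6.7089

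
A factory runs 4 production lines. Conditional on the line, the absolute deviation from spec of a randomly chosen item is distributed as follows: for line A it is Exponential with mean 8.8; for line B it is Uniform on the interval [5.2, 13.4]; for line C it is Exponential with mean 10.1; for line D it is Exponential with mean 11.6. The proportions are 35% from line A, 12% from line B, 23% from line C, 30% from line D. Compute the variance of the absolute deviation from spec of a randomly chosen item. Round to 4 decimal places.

Per component, A: μ=8.8, E[X²]=154.88; B: μ=9.3, E[X²]=92.0933; C: μ=10.1, E[X²]=204.02; D: μ=11.6, E[X²]=269.12.
E[X] = 0.35·8.8 + 0.12·9.3 + 0.23·10.1 + 0.3·11.6 = 9.999.
E[X²] = 0.35·154.88 + 0.12·92.0933 + 0.23·204.02 + 0.3·269.12 = 192.92.
Var(X) = E[X²] − (E[X])² = 192.92 − 99.98 = 92.9398.

92.9398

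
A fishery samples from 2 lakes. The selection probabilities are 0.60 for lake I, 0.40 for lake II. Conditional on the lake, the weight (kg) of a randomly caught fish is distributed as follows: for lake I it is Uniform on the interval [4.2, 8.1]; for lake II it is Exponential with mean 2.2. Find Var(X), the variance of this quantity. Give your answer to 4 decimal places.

Per component, I: μ=6.15, E[X²]=39.09; II: μ=2.2, E[X²]=9.68.
E[X] = 0.6·6.15 + 0.4·2.2 = 4.57.
E[X²] = 0.6·39.09 + 0.4·9.68 = 27.326.
Var(X) = E[X²] − (E[X])² = 27.326 − 20.8849 = 6.4411.

6.4411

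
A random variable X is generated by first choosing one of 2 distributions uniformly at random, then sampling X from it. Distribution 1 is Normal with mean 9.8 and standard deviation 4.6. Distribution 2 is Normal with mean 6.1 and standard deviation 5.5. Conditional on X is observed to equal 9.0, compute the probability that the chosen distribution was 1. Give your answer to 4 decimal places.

0.5751

Likelihoods f(9.0 | ·): 1: 0.0854249; 2: 0.0631214.
Posterior ∝ prior × likelihood. Numerator for 1: 0.5·0.0854249 = 0.0427124.
Normalizing constant: 0.5·0.0854249 + 0.5·0.0631214 = 0.0742732.
P(1 | observation) = 0.0427124 / 0.0742732 = 0.575072.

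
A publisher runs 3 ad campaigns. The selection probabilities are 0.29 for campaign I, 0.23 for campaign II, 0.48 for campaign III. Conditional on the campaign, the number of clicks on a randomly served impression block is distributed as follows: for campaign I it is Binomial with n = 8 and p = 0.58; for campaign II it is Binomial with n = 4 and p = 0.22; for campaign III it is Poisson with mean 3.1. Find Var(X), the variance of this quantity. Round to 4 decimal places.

4.0282

Per component, I: μ=4.64, E[X²]=23.4784; II: μ=0.88, E[X²]=1.4608; III: μ=3.1, E[X²]=12.71.
E[X] = 0.29·4.64 + 0.23·0.88 + 0.48·3.1 = 3.036.
E[X²] = 0.29·23.4784 + 0.23·1.4608 + 0.48·12.71 = 13.2455.
Var(X) = E[X²] − (E[X])² = 13.2455 − 9.2173 = 4.02822.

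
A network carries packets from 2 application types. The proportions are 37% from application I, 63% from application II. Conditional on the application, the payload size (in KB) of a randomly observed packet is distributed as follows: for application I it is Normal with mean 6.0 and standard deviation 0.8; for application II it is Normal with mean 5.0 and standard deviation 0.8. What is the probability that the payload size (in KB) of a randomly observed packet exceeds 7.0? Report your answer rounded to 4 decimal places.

0.0430

Conditional on each application, P(X > 7.0): I: 0.10565; II: 0.00620967.
By total probability, P(X > 7.0) = 0.37·0.10565 + 0.63·0.00620967 = 0.0430025.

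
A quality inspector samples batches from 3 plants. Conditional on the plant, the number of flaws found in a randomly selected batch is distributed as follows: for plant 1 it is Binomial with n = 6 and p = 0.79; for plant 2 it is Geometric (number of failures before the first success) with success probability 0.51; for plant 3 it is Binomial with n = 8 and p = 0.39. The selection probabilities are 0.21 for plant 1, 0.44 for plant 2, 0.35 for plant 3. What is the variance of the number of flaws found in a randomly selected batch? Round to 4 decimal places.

3.9346

Per component, 1: μ=4.74, E[X²]=23.463; 2: μ=0.960784, E[X²]=2.807; 3: μ=3.12, E[X²]=11.6376.
E[X] = 0.21·4.74 + 0.44·0.960784 + 0.35·3.12 = 2.51015.
E[X²] = 0.21·23.463 + 0.44·2.807 + 0.35·11.6376 = 10.2355.
Var(X) = E[X²] − (E[X])² = 10.2355 − 6.30083 = 3.93464.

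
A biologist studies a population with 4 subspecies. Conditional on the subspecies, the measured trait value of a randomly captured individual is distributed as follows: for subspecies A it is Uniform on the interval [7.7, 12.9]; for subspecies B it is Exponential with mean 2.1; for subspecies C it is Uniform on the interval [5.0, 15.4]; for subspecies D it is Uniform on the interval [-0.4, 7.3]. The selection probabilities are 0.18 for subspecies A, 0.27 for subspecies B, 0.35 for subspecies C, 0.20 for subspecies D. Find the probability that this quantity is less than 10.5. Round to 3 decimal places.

Conditional on each subspecies, P(X < 10.5): A: 0.538462; B: 0.993262; C: 0.528846; D: 1.
By total probability, P(X < 10.5) = 0.18·0.538462 + 0.27·0.993262 + 0.35·0.528846 + 0.2·1 = 0.7502.

0.750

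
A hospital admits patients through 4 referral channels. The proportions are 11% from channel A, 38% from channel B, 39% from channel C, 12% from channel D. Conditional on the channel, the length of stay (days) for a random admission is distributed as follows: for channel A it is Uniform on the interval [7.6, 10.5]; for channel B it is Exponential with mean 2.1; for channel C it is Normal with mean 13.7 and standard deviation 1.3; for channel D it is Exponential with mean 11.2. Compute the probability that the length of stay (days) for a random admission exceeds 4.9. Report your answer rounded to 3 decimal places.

Conditional on each channel, P(X > 4.9): A: 1; B: 0.096972; C: 1; D: 0.645649.
By total probability, P(X > 4.9) = 0.11·1 + 0.38·0.096972 + 0.39·1 + 0.12·0.645649 = 0.614327.

0.614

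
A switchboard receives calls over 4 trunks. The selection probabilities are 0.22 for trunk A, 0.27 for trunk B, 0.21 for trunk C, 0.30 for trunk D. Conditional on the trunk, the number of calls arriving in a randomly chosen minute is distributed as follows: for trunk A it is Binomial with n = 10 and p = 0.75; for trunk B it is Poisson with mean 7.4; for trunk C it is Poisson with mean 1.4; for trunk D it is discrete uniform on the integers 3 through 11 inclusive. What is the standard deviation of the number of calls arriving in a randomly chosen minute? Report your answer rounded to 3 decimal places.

Per component, A: μ=7.5, E[X²]=58.125; B: μ=7.4, E[X²]=62.16; C: μ=1.4, E[X²]=3.36; D: μ=7, E[X²]=55.6667.
E[X] = 0.22·7.5 + 0.27·7.4 + 0.21·1.4 + 0.3·7 = 6.042.
E[X²] = 0.22·58.125 + 0.27·62.16 + 0.21·3.36 + 0.3·55.6667 = 46.9763.
Var(X) = E[X²] − (E[X])² = 46.9763 − 36.5058 = 10.4705.
SD(X) = √10.4705 = 3.23582.

3.236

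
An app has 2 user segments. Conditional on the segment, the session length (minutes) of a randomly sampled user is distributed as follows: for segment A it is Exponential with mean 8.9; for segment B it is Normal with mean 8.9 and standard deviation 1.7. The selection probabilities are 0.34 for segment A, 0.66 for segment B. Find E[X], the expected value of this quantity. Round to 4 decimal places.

Component means — A: 8.9; B: 8.9.
E[X] = 0.34·8.9 + 0.66·8.9 = 8.9.

8.9000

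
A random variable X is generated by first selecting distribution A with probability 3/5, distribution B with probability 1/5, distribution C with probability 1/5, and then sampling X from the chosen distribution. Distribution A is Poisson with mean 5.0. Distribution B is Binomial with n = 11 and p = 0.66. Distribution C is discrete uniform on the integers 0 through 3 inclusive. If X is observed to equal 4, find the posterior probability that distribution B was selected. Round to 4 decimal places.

Likelihoods P(X=4 | ·): A: 0.175467; B: 0.0328884; C: 0.
Posterior ∝ prior × likelihood. Numerator for B: 0.2·0.0328884 = 0.00657767.
Normalizing constant: 0.6·0.175467 + 0.2·0.0328884 + 0.2·0 = 0.111858.
P(B | observation) = 0.00657767 / 0.111858 = 0.0588037.

0.0588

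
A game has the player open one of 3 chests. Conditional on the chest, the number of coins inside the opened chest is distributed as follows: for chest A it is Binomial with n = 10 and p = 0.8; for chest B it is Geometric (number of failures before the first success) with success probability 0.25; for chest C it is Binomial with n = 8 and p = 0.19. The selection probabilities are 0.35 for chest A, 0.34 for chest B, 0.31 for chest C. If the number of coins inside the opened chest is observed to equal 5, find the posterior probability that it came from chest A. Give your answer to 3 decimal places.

0.292

Likelihoods P(X=5 | ·): A: 0.0264241; B: 0.0593262; C: 0.00736904.
Posterior ∝ prior × likelihood. Numerator for A: 0.35·0.0264241 = 0.00924844.
Normalizing constant: 0.35·0.0264241 + 0.34·0.0593262 + 0.31·0.00736904 = 0.0317037.
P(A | observation) = 0.00924844 / 0.0317037 = 0.291714.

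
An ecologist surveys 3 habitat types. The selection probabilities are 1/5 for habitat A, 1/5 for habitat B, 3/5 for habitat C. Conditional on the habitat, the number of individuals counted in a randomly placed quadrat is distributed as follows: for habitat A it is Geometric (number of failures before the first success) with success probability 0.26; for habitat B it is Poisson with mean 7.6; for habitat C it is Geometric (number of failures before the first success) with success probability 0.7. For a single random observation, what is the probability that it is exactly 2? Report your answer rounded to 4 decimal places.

Conditional on each habitat, P(X = 2): A: 0.142376; B: 0.014453; C: 0.063.
By total probability, P(X = 2) = 0.2·0.142376 + 0.2·0.014453 + 0.6·0.063 = 0.0691658.

0.0692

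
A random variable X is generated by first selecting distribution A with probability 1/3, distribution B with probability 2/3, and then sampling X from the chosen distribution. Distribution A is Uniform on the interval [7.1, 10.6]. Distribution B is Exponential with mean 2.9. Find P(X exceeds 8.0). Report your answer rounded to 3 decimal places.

Conditional on each component, P(X > 8.0): A: 0.742857; B: 0.0633791.
By total probability, P(X > 8.0) = 0.333333·0.742857 + 0.666667·0.0633791 = 0.289872.

0.290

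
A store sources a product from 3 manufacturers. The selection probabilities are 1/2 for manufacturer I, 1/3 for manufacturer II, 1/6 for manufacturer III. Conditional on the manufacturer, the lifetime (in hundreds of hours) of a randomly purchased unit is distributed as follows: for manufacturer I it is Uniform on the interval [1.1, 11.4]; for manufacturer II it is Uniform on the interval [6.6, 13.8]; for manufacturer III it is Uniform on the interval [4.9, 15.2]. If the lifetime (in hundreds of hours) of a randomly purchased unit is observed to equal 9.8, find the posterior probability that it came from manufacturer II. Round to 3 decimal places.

Likelihoods f(9.8 | ·): I: 0.0970874; II: 0.138889; III: 0.0970874.
Posterior ∝ prior × likelihood. Numerator for II: 0.333333·0.138889 = 0.0462963.
Normalizing constant: 0.5·0.0970874 + 0.333333·0.138889 + 0.166667·0.0970874 = 0.111021.
P(II | observation) = 0.0462963 / 0.111021 = 0.417004.

0.417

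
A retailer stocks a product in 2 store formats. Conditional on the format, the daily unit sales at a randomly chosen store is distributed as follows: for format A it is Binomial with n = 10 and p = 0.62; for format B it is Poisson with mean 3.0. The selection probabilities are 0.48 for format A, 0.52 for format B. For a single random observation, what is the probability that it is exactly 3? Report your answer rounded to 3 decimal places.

Conditional on each format, P(X = 3): A: 0.0327221; B: 0.224042.
By total probability, P(X = 3) = 0.48·0.0327221 + 0.52·0.224042 = 0.132208.

0.132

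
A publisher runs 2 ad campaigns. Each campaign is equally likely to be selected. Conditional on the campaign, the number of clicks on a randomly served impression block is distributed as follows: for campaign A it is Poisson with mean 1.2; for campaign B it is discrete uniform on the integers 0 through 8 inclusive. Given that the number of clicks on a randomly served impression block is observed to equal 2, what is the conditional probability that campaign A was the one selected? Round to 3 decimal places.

Likelihoods P(X=2 | ·): A: 0.21686; B: 0.111111.
Posterior ∝ prior × likelihood. Numerator for A: 0.5·0.21686 = 0.10843.
Normalizing constant: 0.5·0.21686 + 0.5·0.111111 = 0.163985.
P(A | observation) = 0.10843 / 0.163985 = 0.661217.

0.661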